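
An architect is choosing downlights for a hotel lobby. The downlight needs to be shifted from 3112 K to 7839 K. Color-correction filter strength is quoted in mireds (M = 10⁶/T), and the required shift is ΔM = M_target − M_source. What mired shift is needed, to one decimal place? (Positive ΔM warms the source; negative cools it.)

M_source = 10⁶/3112 = 321.337; M_target = 10⁶/7839 = 127.567.
ΔM = 127.567 − 321.337 = -193.769 → -193.8 mireds, a cooling shift.

-193.8 mireds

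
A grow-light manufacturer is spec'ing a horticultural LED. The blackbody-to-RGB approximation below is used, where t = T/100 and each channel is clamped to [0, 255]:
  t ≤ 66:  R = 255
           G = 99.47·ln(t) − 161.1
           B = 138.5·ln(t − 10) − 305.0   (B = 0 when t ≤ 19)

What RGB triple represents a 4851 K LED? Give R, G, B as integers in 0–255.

R=255, G=225, B=201

t = 4851/100 = 48.51; the t ≤ 66 branch applies.
R = 255 by definition for t ≤ 66.
G = 99.47·ln 48.51 − 161.1 = 99.47·3.8818 − 161.1 = 225.020.
B = 138.5·ln(48.51 − 10) − 305.0 = 138.5·ln 38.51 − 305.0 = 138.5·3.6509 − 305.0 = 200.652.
Rounded: (255, 225, 201).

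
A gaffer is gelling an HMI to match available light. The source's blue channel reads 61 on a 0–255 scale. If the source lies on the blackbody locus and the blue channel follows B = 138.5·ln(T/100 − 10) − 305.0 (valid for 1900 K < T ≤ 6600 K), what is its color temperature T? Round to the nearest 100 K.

2400 K

ln(t − 10) = (61 + 305.0) / 138.5 = 2.6426.
t − 10 = e^2.6426 = 14.050, so t = 24.050.
T = 100·t = 2405 K → 2400 K to the nearest 100 K.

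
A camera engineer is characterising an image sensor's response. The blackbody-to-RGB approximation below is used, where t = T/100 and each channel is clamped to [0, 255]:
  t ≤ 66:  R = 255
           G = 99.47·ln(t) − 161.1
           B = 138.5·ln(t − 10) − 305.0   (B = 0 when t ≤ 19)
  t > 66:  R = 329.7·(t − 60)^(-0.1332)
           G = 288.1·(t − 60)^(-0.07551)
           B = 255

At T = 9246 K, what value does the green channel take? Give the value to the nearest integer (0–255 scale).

t = 9246/100 = 92.46; the t > 66 branch applies.
G = 288.1·(92.46 − 60)^(-0.07551) = 288.1·32.46^(-0.07551) = 288.1·0.76891 = 221.524.
Rounded: 222.

222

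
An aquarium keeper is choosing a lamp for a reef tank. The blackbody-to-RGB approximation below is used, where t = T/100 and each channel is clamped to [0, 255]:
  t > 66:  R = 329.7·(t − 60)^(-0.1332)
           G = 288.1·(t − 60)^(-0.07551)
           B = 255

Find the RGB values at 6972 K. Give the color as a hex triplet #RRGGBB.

#F4F3FF

t = 6972/100 = 69.72; the t > 66 branch applies.
R = 329.7·(69.72 − 60)^(-0.1332) = 329.7·9.72^(-0.1332) = 329.7·0.73866 = 243.535.
G = 288.1·(69.72 − 60)^(-0.07551) = 288.1·9.72^(-0.07551) = 288.1·0.84221 = 242.641.
B = 255 by definition for t > 66.
Rounded: (244, 243, 255).
In hex: #F4F3FF.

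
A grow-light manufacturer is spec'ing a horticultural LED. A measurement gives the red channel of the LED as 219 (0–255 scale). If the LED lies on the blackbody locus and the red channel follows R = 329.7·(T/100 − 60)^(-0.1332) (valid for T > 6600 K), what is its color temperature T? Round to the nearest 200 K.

8200 K

(t − 60)^(-0.1332) = 219/329.7 = 0.66424.
t − 60 = 0.66424^(1/-0.1332) = 0.66424^(-7.508) = 21.572, so t = 81.572.
T = 100·t = 8157 K → 8200 K to the nearest 200 K.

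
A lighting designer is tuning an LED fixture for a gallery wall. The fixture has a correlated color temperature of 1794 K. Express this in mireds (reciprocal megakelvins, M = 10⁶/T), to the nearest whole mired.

557 mireds

M = 10⁶ / 1794 = 557.414 → 557 mireds.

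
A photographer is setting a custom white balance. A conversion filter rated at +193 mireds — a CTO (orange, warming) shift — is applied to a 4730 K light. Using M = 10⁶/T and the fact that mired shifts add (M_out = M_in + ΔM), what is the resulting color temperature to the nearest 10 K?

2470 K

M_in = 10⁶/4730 = 211.42 mireds.
M_out = 211.42 + (+193) = 404.42 mireds.
T_out = 10⁶/404.42 = 2472.7 K → 2470 K.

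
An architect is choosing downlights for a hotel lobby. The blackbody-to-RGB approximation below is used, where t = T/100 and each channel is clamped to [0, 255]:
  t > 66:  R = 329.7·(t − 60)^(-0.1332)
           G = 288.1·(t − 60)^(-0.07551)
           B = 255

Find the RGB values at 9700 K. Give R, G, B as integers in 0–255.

R=204, G=219, B=255

t = 9700/100 = 97; the t > 66 branch applies.
R = 329.7·(97 − 60)^(-0.1332) = 329.7·37^(-0.1332) = 329.7·0.61818 = 203.814.
G = 288.1·(97 − 60)^(-0.07551) = 288.1·37^(-0.07551) = 288.1·0.76135 = 219.345.
B = 255 by definition for t > 66.
Rounded: (204, 219, 255).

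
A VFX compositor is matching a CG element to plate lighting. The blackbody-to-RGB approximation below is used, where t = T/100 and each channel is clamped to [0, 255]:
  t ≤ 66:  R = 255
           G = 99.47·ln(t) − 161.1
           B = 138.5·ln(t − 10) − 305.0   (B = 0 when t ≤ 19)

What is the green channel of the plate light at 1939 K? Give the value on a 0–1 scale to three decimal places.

t = 1939/100 = 19.39; the t ≤ 66 branch applies.
G = 99.47·ln 19.39 − 161.1 = 99.47·2.9648 − 161.1 = 133.804.
On a 0–1 scale: 133.804/255 = 0.5247 → 0.525.

0.525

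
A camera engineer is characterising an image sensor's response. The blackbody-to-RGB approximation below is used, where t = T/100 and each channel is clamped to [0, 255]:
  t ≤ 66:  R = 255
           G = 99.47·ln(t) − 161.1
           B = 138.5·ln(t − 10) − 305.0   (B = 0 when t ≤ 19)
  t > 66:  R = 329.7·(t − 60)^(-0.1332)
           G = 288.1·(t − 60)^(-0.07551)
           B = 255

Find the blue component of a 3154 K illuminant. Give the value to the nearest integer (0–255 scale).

t = 3154/100 = 31.54; the t ≤ 66 branch applies.
B = 138.5·ln(31.54 − 10) − 305.0 = 138.5·ln 21.54 − 305.0 = 138.5·3.0699 − 305.0 = 120.183.
Rounded: 120.

120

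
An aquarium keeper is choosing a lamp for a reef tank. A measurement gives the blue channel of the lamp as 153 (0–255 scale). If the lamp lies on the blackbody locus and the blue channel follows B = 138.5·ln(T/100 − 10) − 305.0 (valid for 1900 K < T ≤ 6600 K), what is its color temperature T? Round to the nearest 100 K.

3700 K

ln(t − 10) = (153 + 305.0) / 138.5 = 3.3069.
t − 10 = e^3.3069 = 27.299, so t = 37.299.
T = 100·t = 3730 K → 3700 K to the nearest 100 K.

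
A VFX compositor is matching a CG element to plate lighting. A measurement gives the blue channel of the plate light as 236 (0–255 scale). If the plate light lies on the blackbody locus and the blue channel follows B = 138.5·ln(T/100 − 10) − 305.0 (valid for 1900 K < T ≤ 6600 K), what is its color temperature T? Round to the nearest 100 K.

6000 K

ln(t − 10) = (236 + 305.0) / 138.5 = 3.9061.
t − 10 = e^3.9061 = 49.707, so t = 59.707.
T = 100·t = 5971 K → 6000 K to the nearest 100 K.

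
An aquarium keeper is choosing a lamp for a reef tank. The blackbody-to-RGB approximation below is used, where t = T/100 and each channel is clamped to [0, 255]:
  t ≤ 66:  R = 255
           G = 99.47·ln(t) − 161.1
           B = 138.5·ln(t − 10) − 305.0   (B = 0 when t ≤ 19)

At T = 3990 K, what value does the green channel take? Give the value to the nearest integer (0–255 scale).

206

t = 3990/100 = 39.9; the t ≤ 66 branch applies.
G = 99.47·ln 39.9 − 161.1 = 99.47·3.6864 − 161.1 = 205.584.
Rounded: 206.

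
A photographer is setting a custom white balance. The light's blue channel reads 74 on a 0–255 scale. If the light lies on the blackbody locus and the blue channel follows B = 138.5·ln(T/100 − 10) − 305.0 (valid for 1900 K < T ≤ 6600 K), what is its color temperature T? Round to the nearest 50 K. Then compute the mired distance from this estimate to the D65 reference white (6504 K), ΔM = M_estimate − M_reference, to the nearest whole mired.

ln(t − 10) = (74 + 305.0) / 138.5 = 2.7365.
t − 10 = e^2.7365 = 15.432, so t = 25.432.
T = 100·t = 2543 K → 2550 K to the nearest 50 K.
M_estimate = 10⁶/2550 = 392.16; M_reference = 10⁶/6504 = 153.75.
ΔM = 392.16 − 153.75 = 238.41 → +238 mireds.

+238 mireds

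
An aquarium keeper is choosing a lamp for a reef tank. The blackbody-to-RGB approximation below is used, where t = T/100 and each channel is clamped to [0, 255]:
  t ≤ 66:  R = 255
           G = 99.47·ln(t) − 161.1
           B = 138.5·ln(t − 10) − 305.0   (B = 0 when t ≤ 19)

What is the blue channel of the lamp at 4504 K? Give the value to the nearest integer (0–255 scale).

t = 4504/100 = 45.04; the t ≤ 66 branch applies.
B = 138.5·ln(45.04 − 10) − 305.0 = 138.5·ln 35.04 − 305.0 = 138.5·3.5565 − 305.0 = 187.574.
Rounded: 188.

188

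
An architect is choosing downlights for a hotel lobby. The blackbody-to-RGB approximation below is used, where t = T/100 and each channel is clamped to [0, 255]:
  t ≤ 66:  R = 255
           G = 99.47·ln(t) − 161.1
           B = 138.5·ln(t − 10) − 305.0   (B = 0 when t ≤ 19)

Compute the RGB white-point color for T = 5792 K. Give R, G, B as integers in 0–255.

t = 5792/100 = 57.92; the t ≤ 66 branch applies.
R = 255 by definition for t ≤ 66.
G = 99.47·ln 57.92 − 161.1 = 99.47·4.0591 − 161.1 = 242.655.
B = 138.5·ln(57.92 − 10) − 305.0 = 138.5·ln 47.92 − 305.0 = 138.5·3.8695 − 305.0 = 230.930.
Rounded: (255, 243, 231).

R=255, G=243, B=231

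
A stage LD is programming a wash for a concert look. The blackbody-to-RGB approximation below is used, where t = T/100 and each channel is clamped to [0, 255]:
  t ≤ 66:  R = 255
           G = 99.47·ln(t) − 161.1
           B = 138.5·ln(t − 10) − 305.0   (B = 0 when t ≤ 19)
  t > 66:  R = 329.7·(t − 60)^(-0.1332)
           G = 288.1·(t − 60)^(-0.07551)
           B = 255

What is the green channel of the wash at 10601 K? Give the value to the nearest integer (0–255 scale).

216

t = 10601/100 = 106.01; the t > 66 branch applies.
G = 288.1·(106.01 − 60)^(-0.07551) = 288.1·46.01^(-0.07551) = 288.1·0.74892 = 215.765.
Rounded: 216.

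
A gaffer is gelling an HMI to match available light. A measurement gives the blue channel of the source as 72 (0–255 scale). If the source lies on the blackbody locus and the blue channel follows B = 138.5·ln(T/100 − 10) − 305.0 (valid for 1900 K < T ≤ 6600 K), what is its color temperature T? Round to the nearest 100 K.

2500 K

ln(t − 10) = (72 + 305.0) / 138.5 = 2.7220.
t − 10 = e^2.7220 = 15.211, so t = 25.211.
T = 100·t = 2521 K → 2500 K to the nearest 100 K.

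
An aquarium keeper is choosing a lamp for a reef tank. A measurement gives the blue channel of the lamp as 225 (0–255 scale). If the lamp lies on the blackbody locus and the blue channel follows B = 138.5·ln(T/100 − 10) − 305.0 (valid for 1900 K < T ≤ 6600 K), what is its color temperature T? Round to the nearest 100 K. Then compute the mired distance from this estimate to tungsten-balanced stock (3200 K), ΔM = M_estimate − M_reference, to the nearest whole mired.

-134 mireds

ln(t − 10) = (225 + 305.0) / 138.5 = 3.8267.
t − 10 = e^3.8267 = 45.911, so t = 55.911.
T = 100·t = 5591 K → 5600 K to the nearest 100 K.
M_estimate = 10⁶/5600 = 178.57; M_reference = 10⁶/3200 = 312.50.
ΔM = 178.57 − 312.50 = -133.93 → -134 mireds.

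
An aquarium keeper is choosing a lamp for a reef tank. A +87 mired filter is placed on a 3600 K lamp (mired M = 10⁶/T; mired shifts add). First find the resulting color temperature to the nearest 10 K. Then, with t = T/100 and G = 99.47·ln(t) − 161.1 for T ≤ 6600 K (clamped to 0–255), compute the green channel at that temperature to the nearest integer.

M_in = 10⁶/3600 = 277.78; M_out = 277.78 + (+87) = 364.78.
T_out = 10⁶/364.78 = 2741.4 K → 2740 K; t = 27.4.
G = 99.47·ln 27.4 − 161.1 = 99.47·3.3105 − 161.1 = 168.200.
Rounded: 168.

168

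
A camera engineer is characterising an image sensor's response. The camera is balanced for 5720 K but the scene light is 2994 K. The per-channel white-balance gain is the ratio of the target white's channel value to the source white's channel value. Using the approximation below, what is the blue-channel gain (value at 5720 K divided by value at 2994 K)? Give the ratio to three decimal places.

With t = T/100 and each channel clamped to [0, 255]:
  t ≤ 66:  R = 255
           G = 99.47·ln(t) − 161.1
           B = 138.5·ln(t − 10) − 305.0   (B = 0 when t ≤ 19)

At 2994 K (t = 29.94):
  B = 138.5·ln(29.94 − 10) − 305.0 = 138.5·ln 19.94 − 305.0 = 138.5·2.9927 − 305.0 = 109.493.
At 5720 K (t = 57.2):
  B = 138.5·ln(57.2 − 10) − 305.0 = 138.5·ln 47.2 − 305.0 = 138.5·3.8544 − 305.0 = 228.834.
Gain = 228.834 / 109.493 = 2.0899 → 2.090.

2.090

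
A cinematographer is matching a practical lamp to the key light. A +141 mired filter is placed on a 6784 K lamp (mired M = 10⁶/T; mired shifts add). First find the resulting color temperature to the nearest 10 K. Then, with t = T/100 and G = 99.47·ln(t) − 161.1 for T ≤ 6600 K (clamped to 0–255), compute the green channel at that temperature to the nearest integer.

M_in = 10⁶/6784 = 147.41; M_out = 147.41 + (+141) = 288.41.
T_out = 10⁶/288.41 = 3467.3 K → 3470 K; t = 34.7.
G = 99.47·ln 34.7 − 161.1 = 99.47·3.5467 − 161.1 = 191.694.
Rounded: 192.

192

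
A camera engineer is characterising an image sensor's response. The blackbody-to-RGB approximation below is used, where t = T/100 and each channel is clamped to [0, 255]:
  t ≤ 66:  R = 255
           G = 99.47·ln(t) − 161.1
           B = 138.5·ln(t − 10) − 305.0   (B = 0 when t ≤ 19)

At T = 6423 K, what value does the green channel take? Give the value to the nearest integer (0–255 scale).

253

t = 6423/100 = 64.23; the t ≤ 66 branch applies.
G = 99.47·ln 64.23 − 161.1 = 99.47·4.1625 − 161.1 = 252.941.
Rounded: 253.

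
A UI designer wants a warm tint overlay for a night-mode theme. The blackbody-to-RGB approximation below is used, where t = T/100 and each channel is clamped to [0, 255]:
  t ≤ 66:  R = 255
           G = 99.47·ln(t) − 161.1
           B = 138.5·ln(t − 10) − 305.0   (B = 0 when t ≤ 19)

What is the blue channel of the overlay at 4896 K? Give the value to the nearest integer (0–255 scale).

202

t = 4896/100 = 48.96; the t ≤ 66 branch applies.
B = 138.5·ln(48.96 − 10) − 305.0 = 138.5·ln 38.96 − 305.0 = 138.5·3.6625 − 305.0 = 202.261.
Rounded: 202.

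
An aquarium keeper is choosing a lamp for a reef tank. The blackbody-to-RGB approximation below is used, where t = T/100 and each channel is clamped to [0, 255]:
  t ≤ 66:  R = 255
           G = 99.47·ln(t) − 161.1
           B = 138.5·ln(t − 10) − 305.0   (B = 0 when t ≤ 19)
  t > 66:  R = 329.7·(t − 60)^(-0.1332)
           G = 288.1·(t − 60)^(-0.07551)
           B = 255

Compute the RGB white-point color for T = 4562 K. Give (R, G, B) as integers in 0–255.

(255, 219, 190)

t = 4562/100 = 45.62; the t ≤ 66 branch applies.
R = 255 by definition for t ≤ 66.
G = 99.47·ln 45.62 − 161.1 = 99.47·3.8203 − 161.1 = 218.910.
B = 138.5·ln(45.62 − 10) − 305.0 = 138.5·ln 35.62 − 305.0 = 138.5·3.5729 − 305.0 = 189.848.
Rounded: (255, 219, 190).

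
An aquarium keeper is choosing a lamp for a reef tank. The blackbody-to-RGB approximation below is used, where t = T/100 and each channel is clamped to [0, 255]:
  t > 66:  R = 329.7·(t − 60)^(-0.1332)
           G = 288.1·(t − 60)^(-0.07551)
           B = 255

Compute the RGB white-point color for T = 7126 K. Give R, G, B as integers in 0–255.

t = 7126/100 = 71.26; the t > 66 branch applies.
R = 329.7·(71.26 − 60)^(-0.1332) = 329.7·11.26^(-0.1332) = 329.7·0.72433 = 238.811.
G = 288.1·(71.26 − 60)^(-0.07551) = 288.1·11.26^(-0.07551) = 288.1·0.83291 = 239.962.
B = 255 by definition for t > 66.
Rounded: (239, 240, 255).

R=239, G=240, B=255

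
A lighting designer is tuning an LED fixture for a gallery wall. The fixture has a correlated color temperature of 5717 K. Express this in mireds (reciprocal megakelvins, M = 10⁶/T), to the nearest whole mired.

M = 10⁶ / 5717 = 174.917 → 175 mireds.

175 mireds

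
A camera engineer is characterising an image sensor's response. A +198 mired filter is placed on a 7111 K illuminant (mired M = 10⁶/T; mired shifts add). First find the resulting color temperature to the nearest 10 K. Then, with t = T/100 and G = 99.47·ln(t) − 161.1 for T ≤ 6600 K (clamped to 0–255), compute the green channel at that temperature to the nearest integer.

176

M_in = 10⁶/7111 = 140.63; M_out = 140.63 + (+198) = 338.63.
T_out = 10⁶/338.63 = 2953.1 K → 2950 K; t = 29.5.
G = 99.47·ln 29.5 − 161.1 = 99.47·3.3844 − 161.1 = 175.545.
Rounded: 176.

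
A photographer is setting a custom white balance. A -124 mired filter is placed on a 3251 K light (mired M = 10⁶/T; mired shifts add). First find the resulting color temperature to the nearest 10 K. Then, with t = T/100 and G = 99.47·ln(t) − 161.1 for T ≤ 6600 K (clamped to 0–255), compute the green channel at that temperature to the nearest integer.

M_in = 10⁶/3251 = 307.60; M_out = 307.60 + (-124) = 183.60.
T_out = 10⁶/183.60 = 5446.7 K → 5450 K; t = 54.5.
G = 99.47·ln 54.5 − 161.1 = 99.47·3.9982 − 161.1 = 236.601.
Rounded: 237.

237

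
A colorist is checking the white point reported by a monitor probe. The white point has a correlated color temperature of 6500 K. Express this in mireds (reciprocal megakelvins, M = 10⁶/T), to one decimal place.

M = 10⁶ / 6500 = 153.846 → 153.8 mireds.

153.8 mireds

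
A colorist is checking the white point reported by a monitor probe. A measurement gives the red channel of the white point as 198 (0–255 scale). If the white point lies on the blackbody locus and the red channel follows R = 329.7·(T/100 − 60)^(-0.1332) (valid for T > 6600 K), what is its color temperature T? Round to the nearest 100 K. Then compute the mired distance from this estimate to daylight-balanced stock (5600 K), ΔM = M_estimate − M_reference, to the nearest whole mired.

(t − 60)^(-0.1332) = 198/329.7 = 0.60055.
t − 60 = 0.60055^(1/-0.1332) = 0.60055^(-7.508) = 45.980, so t = 105.980.
T = 100·t = 10598 K → 10600 K to the nearest 100 K.
M_estimate = 10⁶/10600 = 94.34; M_reference = 10⁶/5600 = 178.57.
ΔM = 94.34 − 178.57 = -84.23 → -84 mireds.

-84 mireds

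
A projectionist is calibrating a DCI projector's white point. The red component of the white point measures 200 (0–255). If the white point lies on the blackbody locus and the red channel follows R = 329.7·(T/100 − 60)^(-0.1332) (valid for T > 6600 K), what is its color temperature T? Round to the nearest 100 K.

10300 K

(t − 60)^(-0.1332) = 200/329.7 = 0.60661.
t − 60 = 0.60661^(1/-0.1332) = 0.60661^(-7.508) = 42.638, so t = 102.638.
T = 100·t = 10264 K → 10300 K to the nearest 100 K.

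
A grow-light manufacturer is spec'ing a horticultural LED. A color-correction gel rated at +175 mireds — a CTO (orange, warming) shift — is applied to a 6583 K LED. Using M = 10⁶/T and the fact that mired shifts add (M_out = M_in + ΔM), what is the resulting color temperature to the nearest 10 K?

M_in = 10⁶/6583 = 151.91 mireds.
M_out = 151.91 + (+175) = 326.91 mireds.
T_out = 10⁶/326.91 = 3059.0 K → 3060 K.

3060 K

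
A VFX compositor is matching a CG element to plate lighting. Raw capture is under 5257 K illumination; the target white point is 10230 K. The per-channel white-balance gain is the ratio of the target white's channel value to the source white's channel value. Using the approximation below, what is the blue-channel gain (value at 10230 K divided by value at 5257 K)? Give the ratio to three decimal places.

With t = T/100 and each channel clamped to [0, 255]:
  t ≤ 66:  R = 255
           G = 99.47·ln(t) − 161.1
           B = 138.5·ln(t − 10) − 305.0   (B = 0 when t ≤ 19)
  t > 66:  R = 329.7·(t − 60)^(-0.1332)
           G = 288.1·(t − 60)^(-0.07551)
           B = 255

At 5257 K (t = 52.57):
  B = 138.5·ln(52.57 − 10) − 305.0 = 138.5·ln 42.57 − 305.0 = 138.5·3.7511 − 305.0 = 214.534.
At 10230 K (t = 102.3):
  B = 255 by definition for t > 66.
Gain = 255.000 / 214.534 = 1.1886 → 1.189.

1.189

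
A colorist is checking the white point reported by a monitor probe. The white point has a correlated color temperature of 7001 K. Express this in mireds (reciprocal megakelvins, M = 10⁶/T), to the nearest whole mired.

M = 10⁶ / 7001 = 142.837 → 143 mireds.

143 mireds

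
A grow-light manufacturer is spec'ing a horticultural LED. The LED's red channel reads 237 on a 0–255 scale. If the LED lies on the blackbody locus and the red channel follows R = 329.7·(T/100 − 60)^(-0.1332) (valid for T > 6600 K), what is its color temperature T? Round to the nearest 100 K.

(t − 60)^(-0.1332) = 237/329.7 = 0.71884.
t − 60 = 0.71884^(1/-0.1332) = 0.71884^(-7.508) = 11.922, so t = 71.922.
T = 100·t = 7192 K → 7200 K to the nearest 100 K.

7200 K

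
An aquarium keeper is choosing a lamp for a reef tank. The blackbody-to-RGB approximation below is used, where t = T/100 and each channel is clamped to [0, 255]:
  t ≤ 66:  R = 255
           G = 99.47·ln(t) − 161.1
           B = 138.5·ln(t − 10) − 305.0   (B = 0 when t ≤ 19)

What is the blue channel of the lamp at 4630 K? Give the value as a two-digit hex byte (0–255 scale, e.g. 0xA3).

0xC0

t = 4630/100 = 46.3; the t ≤ 66 branch applies.
B = 138.5·ln(46.3 − 10) − 305.0 = 138.5·ln 36.3 − 305.0 = 138.5·3.5918 − 305.0 = 192.467.
Rounded: 192; in hex, 0xC0.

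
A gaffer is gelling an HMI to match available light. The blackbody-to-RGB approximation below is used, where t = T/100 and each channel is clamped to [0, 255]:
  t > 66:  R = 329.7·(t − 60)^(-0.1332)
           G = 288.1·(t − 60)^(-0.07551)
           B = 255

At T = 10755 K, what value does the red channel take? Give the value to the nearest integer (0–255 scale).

197

t = 10755/100 = 107.55; the t > 66 branch applies.
R = 329.7·(107.55 − 60)^(-0.1332) = 329.7·47.55^(-0.1332) = 329.7·0.59787 = 197.116.
Rounded: 197.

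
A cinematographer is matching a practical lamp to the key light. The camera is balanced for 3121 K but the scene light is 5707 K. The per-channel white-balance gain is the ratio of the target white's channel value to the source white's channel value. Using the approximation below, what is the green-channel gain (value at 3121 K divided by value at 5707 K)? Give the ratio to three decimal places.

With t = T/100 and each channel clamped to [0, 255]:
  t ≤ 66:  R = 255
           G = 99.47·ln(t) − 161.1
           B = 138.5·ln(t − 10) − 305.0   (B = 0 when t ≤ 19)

At 5707 K (t = 57.07):
  G = 99.47·ln 57.07 − 161.1 = 99.47·4.0443 − 161.1 = 241.184.
At 3121 K (t = 31.21):
  G = 99.47·ln 31.21 − 161.1 = 99.47·3.4407 − 161.1 = 181.150.
Gain = 181.150 / 241.184 = 0.7511 → 0.751.

0.751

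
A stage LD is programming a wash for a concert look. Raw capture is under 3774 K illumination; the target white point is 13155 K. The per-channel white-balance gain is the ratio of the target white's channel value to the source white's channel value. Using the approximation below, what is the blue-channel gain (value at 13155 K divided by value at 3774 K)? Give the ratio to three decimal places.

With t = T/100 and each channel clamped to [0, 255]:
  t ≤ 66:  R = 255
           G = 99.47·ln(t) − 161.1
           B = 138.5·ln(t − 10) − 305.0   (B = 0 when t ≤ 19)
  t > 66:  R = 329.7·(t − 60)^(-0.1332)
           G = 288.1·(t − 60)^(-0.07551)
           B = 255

At 3774 K (t = 37.74):
  B = 138.5·ln(37.74 − 10) − 305.0 = 138.5·ln 27.74 − 305.0 = 138.5·3.3229 − 305.0 = 155.218.
At 13155 K (t = 131.55):
  B = 255 by definition for t > 66.
Gain = 255.000 / 155.218 = 1.6428 → 1.643.

1.643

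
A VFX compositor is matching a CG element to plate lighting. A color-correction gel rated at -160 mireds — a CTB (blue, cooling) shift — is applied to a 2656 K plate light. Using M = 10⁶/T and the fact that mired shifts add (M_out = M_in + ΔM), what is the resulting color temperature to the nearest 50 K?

4600 K

M_in = 10⁶/2656 = 376.51 mireds.
M_out = 376.51 + (-160) = 216.51 mireds.
T_out = 10⁶/216.51 = 4618.8 K → 4600 K.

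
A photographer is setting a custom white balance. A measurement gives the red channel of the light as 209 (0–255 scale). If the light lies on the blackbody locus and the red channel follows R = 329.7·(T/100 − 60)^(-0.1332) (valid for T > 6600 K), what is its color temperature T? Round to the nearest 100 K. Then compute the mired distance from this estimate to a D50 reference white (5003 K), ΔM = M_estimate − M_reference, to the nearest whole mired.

-90 mireds

(t − 60)^(-0.1332) = 209/329.7 = 0.63391.
t − 60 = 0.63391^(1/-0.1332) = 0.63391^(-7.508) = 30.639, so t = 90.639.
T = 100·t = 9064 K → 9100 K to the nearest 100 K.
M_estimate = 10⁶/9100 = 109.89; M_reference = 10⁶/5003 = 199.88.
ΔM = 109.89 − 199.88 = -89.99 → -90 mireds.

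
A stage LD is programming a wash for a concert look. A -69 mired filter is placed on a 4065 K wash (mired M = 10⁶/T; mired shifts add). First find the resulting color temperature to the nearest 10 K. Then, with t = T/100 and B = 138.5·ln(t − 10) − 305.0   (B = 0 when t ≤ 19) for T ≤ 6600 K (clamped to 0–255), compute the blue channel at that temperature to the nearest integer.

227

M_in = 10⁶/4065 = 246.00; M_out = 246.00 + (-69) = 177.00.
T_out = 10⁶/177.00 = 5649.6 K → 5650 K; t = 56.5.
B = 138.5·ln(56.5 − 10) − 305.0 = 138.5·ln 46.5 − 305.0 = 138.5·3.8395 − 305.0 = 226.764.
Rounded: 227.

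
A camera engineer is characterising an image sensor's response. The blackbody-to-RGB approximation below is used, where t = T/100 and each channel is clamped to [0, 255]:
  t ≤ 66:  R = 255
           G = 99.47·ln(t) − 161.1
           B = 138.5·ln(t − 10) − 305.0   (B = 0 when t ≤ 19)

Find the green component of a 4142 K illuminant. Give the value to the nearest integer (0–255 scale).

209

t = 4142/100 = 41.42; the t ≤ 66 branch applies.
G = 99.47·ln 41.42 − 161.1 = 99.47·3.7238 − 161.1 = 209.303.
Rounded: 209.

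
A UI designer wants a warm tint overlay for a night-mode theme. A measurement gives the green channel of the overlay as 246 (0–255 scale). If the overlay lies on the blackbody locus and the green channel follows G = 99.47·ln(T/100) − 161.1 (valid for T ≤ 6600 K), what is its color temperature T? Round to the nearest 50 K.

6000 K

ln t = (246 + 161.1) / 99.47 = 4.0927.
t = e^4.0927 = 59.901.
T = 100·t = 5990 K → 6000 K to the nearest 50 K.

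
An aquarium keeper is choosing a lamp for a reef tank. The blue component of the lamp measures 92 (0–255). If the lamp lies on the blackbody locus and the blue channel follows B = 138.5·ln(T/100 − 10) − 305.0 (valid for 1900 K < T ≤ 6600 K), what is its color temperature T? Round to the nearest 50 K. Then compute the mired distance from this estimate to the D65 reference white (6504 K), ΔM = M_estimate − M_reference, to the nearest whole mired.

ln(t − 10) = (92 + 305.0) / 138.5 = 2.8664.
t − 10 = e^2.8664 = 17.574, so t = 27.574.
T = 100·t = 2757 K → 2750 K to the nearest 50 K.
M_estimate = 10⁶/2750 = 363.64; M_reference = 10⁶/6504 = 153.75.
ΔM = 363.64 − 153.75 = 209.88 → +210 mireds.

+210 mireds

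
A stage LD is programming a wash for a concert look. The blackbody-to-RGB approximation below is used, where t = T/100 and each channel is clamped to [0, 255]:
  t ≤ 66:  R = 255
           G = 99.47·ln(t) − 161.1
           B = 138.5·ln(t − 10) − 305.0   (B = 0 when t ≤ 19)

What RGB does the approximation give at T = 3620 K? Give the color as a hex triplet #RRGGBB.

t = 3620/100 = 36.2; the t ≤ 66 branch applies.
R = 255 by definition for t ≤ 66.
G = 99.47·ln 36.2 − 161.1 = 99.47·3.5891 − 161.1 = 195.904.
B = 138.5·ln(36.2 − 10) − 305.0 = 138.5·ln 26.2 − 305.0 = 138.5·3.2658 − 305.0 = 147.308.
Rounded: (255, 196, 147).
In hex: #FFC493.

#FFC493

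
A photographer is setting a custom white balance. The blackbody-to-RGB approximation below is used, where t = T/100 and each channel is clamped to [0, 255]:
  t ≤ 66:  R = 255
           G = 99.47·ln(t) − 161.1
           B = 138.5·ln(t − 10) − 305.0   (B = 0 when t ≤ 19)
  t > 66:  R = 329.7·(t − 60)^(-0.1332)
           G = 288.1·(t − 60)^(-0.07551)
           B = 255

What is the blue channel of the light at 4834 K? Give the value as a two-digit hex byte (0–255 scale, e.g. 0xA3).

t = 4834/100 = 48.34; the t ≤ 66 branch applies.
B = 138.5·ln(48.34 − 10) − 305.0 = 138.5·ln 38.34 − 305.0 = 138.5·3.6465 − 305.0 = 200.039.
Rounded: 200; in hex, 0xC8.

0xC8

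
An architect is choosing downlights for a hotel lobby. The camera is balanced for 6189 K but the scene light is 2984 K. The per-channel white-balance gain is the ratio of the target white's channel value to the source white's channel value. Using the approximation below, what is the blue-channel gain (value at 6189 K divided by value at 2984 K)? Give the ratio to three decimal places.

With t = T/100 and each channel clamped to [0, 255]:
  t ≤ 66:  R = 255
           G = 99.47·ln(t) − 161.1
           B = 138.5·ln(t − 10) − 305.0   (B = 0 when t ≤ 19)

2.224

At 2984 K (t = 29.84):
  B = 138.5·ln(29.84 − 10) − 305.0 = 138.5·ln 19.84 − 305.0 = 138.5·2.9877 − 305.0 = 108.796.
At 6189 K (t = 61.89):
  B = 138.5·ln(61.89 − 10) − 305.0 = 138.5·ln 51.89 − 305.0 = 138.5·3.9491 − 305.0 = 241.954.
Gain = 241.954 / 108.796 = 2.2239 → 2.224.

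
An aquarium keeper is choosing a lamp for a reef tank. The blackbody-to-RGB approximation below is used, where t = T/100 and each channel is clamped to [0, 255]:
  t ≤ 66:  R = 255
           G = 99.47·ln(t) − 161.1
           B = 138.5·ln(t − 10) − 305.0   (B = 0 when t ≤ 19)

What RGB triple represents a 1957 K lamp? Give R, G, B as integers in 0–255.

t = 1957/100 = 19.57; the t ≤ 66 branch applies.
R = 255 by definition for t ≤ 66.
G = 99.47·ln 19.57 − 161.1 = 99.47·2.9740 − 161.1 = 134.724.
B = 138.5·ln(19.57 − 10) − 305.0 = 138.5·ln 9.57 − 305.0 = 138.5·2.2586 − 305.0 = 7.821.
Rounded: (255, 135, 8).

R=255, G=135, B=8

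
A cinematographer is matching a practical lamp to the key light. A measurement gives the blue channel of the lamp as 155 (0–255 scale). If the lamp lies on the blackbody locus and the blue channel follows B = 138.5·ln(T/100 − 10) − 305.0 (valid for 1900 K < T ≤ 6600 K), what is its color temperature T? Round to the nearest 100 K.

3800 K

ln(t − 10) = (155 + 305.0) / 138.5 = 3.3213.
t − 10 = e^3.3213 = 27.696, so t = 37.696.
T = 100·t = 3770 K → 3800 K to the nearest 100 K.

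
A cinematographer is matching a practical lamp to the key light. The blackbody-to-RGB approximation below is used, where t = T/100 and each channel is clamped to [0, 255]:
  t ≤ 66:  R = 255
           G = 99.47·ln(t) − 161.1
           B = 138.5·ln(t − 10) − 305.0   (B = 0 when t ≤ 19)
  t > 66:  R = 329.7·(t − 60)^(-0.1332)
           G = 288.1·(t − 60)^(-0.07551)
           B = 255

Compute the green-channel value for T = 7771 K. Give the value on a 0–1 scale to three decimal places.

t = 7771/100 = 77.71; the t > 66 branch applies.
G = 288.1·(77.71 − 60)^(-0.07551) = 288.1·17.71^(-0.07551) = 288.1·0.80491 = 231.894.
On a 0–1 scale: 231.894/255 = 0.9094 → 0.909.

0.909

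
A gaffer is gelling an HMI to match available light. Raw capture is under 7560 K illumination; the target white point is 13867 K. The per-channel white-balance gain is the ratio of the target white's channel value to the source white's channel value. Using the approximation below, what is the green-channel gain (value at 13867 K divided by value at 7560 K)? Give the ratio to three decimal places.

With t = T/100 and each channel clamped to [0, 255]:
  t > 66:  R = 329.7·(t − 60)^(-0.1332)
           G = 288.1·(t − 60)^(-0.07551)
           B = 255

At 7560 K (t = 75.6):
  G = 288.1·(75.6 − 60)^(-0.07551) = 288.1·15.6^(-0.07551) = 288.1·0.81266 = 234.126.
At 13867 K (t = 138.67):
  G = 288.1·(138.67 − 60)^(-0.07551) = 288.1·78.67^(-0.07551) = 288.1·0.71920 = 207.200.
Gain = 207.200 / 234.126 = 0.8850 → 0.885.

0.885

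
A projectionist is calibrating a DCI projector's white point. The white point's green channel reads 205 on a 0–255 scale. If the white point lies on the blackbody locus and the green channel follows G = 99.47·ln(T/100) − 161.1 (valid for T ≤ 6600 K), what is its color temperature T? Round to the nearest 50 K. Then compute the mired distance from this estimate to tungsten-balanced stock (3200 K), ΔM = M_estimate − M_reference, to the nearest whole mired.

ln t = (205 + 161.1) / 99.47 = 3.6805.
t = e^3.6805 = 39.666.
T = 100·t = 3967 K → 3950 K to the nearest 50 K.
M_estimate = 10⁶/3950 = 253.16; M_reference = 10⁶/3200 = 312.50.
ΔM = 253.16 − 312.50 = -59.34 → -59 mireds.

-59 mireds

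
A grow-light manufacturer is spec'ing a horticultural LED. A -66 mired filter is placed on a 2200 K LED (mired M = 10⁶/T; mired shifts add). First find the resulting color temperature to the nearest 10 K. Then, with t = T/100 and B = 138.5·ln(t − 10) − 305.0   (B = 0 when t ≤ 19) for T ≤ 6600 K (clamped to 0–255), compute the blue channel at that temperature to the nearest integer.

M_in = 10⁶/2200 = 454.55; M_out = 454.55 + (-66) = 388.55.
T_out = 10⁶/388.55 = 2573.7 K → 2570 K; t = 25.7.
B = 138.5·ln(25.7 − 10) − 305.0 = 138.5·ln 15.7 − 305.0 = 138.5·2.7537 − 305.0 = 76.382.
Rounded: 76.

76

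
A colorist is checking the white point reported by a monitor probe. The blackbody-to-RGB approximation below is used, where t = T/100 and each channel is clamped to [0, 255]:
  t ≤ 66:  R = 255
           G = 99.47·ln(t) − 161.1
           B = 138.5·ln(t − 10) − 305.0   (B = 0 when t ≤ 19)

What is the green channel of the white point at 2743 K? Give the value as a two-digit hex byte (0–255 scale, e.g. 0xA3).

0xA8

t = 2743/100 = 27.43; the t ≤ 66 branch applies.
G = 99.47·ln 27.43 − 161.1 = 99.47·3.3116 − 161.1 = 168.309.
Rounded: 168; in hex, 0xA8.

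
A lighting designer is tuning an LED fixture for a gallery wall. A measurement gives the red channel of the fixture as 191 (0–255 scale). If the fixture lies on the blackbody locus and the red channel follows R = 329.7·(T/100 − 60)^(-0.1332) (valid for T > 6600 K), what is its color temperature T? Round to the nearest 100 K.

12000 K

(t − 60)^(-0.1332) = 191/329.7 = 0.57931.
t − 60 = 0.57931^(1/-0.1332) = 0.57931^(-7.508) = 60.245, so t = 120.245.
T = 100·t = 12025 K → 12000 K to the nearest 100 K.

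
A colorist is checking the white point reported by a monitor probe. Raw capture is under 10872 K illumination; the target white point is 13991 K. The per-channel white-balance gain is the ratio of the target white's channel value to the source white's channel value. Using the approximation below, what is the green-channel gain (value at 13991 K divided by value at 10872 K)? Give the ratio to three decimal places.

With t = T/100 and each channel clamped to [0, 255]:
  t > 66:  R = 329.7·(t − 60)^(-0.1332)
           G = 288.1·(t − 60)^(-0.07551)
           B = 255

0.963

At 10872 K (t = 108.72):
  G = 288.1·(108.72 − 60)^(-0.07551) = 288.1·48.72^(-0.07551) = 288.1·0.74569 = 214.835.
At 13991 K (t = 139.91):
  G = 288.1·(139.91 − 60)^(-0.07551) = 288.1·79.91^(-0.07551) = 288.1·0.71835 = 206.956.
Gain = 206.956 / 214.835 = 0.9633 → 0.963.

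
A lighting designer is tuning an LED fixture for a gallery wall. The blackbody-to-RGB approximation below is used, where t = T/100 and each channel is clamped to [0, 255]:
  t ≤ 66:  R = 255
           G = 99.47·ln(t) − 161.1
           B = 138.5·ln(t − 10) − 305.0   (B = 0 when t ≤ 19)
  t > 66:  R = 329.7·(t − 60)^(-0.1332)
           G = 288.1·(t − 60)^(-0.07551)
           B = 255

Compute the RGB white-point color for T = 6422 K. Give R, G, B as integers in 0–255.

t = 6422/100 = 64.22; the t ≤ 66 branch applies.
R = 255 by definition for t ≤ 66.
G = 99.47·ln 64.22 − 161.1 = 99.47·4.1623 − 161.1 = 252.925.
B = 138.5·ln(64.22 − 10) − 305.0 = 138.5·ln 54.22 − 305.0 = 138.5·3.9930 − 305.0 = 248.037.
Rounded: (255, 253, 248).

R=255, G=253, B=248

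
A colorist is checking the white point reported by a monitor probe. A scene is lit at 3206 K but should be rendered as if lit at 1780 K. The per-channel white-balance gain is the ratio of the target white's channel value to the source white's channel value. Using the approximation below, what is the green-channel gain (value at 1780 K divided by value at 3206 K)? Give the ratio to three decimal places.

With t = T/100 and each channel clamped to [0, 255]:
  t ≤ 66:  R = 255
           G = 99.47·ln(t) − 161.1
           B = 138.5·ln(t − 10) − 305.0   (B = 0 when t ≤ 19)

0.682

At 3206 K (t = 32.06):
  G = 99.47·ln 32.06 − 161.1 = 99.47·3.4676 − 161.1 = 183.823.
At 1780 K (t = 17.8):
  G = 99.47·ln 17.8 − 161.1 = 99.47·2.8792 − 161.1 = 125.294.
Gain = 125.294 / 183.823 = 0.6816 → 0.682.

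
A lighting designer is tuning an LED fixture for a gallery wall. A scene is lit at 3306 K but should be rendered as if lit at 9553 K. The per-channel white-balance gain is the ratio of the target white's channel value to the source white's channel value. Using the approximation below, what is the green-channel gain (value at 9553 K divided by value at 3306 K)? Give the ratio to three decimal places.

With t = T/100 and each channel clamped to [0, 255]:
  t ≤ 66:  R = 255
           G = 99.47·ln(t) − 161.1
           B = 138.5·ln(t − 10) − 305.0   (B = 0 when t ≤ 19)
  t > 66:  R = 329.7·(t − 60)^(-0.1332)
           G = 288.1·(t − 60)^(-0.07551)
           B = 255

1.177

At 3306 K (t = 33.06):
  G = 99.47·ln 33.06 − 161.1 = 99.47·3.4983 − 161.1 = 186.878.
At 9553 K (t = 95.53):
  G = 288.1·(95.53 − 60)^(-0.07551) = 288.1·35.53^(-0.07551) = 288.1·0.76369 = 220.018.
Gain = 220.018 / 186.878 = 1.1773 → 1.177.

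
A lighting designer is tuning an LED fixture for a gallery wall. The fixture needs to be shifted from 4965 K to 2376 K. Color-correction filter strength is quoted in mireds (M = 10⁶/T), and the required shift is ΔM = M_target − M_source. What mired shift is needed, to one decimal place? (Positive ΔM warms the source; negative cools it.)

M_source = 10⁶/4965 = 201.410; M_target = 10⁶/2376 = 420.875.
ΔM = 420.875 − 201.410 = 219.466 → +219.5 mireds, a warming shift.

+219.5 mireds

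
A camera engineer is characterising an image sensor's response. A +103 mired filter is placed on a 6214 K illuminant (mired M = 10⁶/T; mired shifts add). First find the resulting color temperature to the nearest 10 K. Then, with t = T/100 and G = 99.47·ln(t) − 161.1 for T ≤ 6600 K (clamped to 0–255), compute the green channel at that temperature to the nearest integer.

200

M_in = 10⁶/6214 = 160.93; M_out = 160.93 + (+103) = 263.93.
T_out = 10⁶/263.93 = 3788.9 K → 3790 K; t = 37.9.
G = 99.47·ln 37.9 − 161.1 = 99.47·3.6350 − 161.1 = 200.469.
Rounded: 200.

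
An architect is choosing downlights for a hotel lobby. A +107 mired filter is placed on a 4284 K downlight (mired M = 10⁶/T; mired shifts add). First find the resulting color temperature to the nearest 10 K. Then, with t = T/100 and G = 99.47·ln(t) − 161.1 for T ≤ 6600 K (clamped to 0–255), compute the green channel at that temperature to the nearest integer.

175

M_in = 10⁶/4284 = 233.43; M_out = 233.43 + (+107) = 340.43.
T_out = 10⁶/340.43 = 2937.5 K → 2940 K; t = 29.4.
G = 99.47·ln 29.4 − 161.1 = 99.47·3.3810 − 161.1 = 175.208.
Rounded: 175.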